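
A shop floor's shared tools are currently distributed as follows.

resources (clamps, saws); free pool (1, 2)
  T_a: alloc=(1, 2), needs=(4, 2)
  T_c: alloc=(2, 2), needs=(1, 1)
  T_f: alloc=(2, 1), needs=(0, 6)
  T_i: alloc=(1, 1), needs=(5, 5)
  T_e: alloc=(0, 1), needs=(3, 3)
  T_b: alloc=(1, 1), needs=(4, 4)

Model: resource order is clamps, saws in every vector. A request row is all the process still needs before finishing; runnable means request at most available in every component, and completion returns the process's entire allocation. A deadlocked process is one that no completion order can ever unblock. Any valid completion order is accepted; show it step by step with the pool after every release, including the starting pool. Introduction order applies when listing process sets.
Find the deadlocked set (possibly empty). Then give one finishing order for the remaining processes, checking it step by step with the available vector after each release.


Deadlocked: T_a, T_f, T_i and T_b.
Key observation: after T_c, T_e the pool peaks at (3, 5), and each blocked process is short somewhere: T_a on clamps; T_f on saws; T_i on clamps; T_b on clamps.
One completion order for the rest: T_c, T_e. Check, step by step:
  pool = (1, 2)
  run T_c (needs (1, 1), free (1, 2)); after release of (2, 2) the pool is (3, 4)
  run T_e (needs (3, 3), free (3, 4)); after release of (0, 1) the pool is (3, 5)
The blocked processes can never fit:
  T_a cannot run: need (4, 2) vs free (3, 5) (insufficient clamps)
  T_f cannot run: need (0, 6) vs free (3, 5) (insufficient saws)
  T_i cannot run: need (5, 5) vs free (3, 5) (insufficient clamps)
  T_b cannot run: need (4, 4) vs free (3, 5) (insufficient clamps)


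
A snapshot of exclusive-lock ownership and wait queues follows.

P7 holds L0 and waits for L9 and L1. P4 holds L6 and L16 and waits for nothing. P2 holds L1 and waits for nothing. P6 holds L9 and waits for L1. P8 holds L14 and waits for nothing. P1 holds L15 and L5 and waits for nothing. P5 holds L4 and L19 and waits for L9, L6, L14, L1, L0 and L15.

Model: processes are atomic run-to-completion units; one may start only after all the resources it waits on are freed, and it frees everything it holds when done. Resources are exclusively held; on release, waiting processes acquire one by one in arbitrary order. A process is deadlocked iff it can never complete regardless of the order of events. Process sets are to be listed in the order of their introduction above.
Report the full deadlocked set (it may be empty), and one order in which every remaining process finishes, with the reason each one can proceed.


The deadlocked set is empty.
Key observation: the wait relation is loop-free; peeling off processes with no waits unwinds the whole state.
One completion order for the rest: P2, P6, P7, P1, P8, P4, P5.
Verifying each step:
  P2: no waits; runs immediately, freeing L1
  P6 waits on L1 — all released -> runs and releases L9
  P7 waits on L9 and L1 — all released -> runs and releases L0
  P1: no waits; runs immediately, freeing L15 and L5
  P8: no waits; runs immediately, freeing L14
  P4: no waits; runs immediately, freeing L6 and L16
  P5 waits on L9, L6, L14, L1, L0 and L15 — all released -> runs and releases L4 and L19


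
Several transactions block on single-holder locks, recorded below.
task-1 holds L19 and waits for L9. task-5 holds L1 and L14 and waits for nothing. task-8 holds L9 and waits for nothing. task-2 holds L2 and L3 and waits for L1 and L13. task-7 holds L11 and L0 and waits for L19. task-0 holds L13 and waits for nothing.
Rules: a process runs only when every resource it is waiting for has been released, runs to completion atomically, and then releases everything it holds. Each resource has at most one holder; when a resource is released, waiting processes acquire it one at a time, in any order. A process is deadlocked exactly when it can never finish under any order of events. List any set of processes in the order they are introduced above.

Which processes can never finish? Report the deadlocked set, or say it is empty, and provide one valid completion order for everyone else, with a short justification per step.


Nothing here is deadlocked.
Key observation: the wait graph is acyclic; completion cascades from the unblocked processes through everyone else.
The rest can finish in the order task-0, task-5, task-8, task-2, task-1, task-7.
Verifying each step:
  task-0 waits on nothing -> runs at once and releases L13
  task-5 waits on nothing -> runs at once and releases L1 and L14
  task-8 waits on nothing -> runs at once and releases L9
  task-2: everything it awaited (L1 and L13) is free; runs, freeing L2 and L3
  task-1: everything it awaited (L9) is free; runs, freeing L19
  task-7: everything it awaited (L19) is free; runs, freeing L11 and L0


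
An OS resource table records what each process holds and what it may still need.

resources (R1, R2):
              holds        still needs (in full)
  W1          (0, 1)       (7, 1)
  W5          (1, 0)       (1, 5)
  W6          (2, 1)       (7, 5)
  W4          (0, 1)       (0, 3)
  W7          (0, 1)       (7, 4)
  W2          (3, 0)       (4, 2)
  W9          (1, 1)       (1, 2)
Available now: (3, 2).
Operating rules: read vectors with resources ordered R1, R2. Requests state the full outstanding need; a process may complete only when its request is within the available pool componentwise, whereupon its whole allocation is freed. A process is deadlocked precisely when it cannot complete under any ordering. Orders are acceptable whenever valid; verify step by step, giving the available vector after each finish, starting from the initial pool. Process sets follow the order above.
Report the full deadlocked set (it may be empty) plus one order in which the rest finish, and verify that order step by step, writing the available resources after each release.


Nothing here is deadlocked.
Key observation: W9 leads a chain of completions in which each release enables another process.
One completion order for the rest: W9, W2, W1, W4, W6, W5, W7. Check, step by step:
  pool = (3, 2)
  run W9 (needs (1, 2), free (3, 2)); after release of (1, 1) the pool is (4, 3)
  run W2 (needs (4, 2), free (4, 3)); after release of (3, 0) the pool is (7, 3)
  run W1 (needs (7, 1), free (7, 3)); after release of (0, 1) the pool is (7, 4)
  run W4 (needs (0, 3), free (7, 4)); after release of (0, 1) the pool is (7, 5)
  run W6 (needs (7, 5), free (7, 5)); after release of (2, 1) the pool is (9, 6)
  run W5 (needs (1, 5), free (9, 6)); after release of (1, 0) the pool is (10, 6)
  run W7 (needs (7, 4), free (10, 6)); after release of (0, 1) the pool is (10, 7)


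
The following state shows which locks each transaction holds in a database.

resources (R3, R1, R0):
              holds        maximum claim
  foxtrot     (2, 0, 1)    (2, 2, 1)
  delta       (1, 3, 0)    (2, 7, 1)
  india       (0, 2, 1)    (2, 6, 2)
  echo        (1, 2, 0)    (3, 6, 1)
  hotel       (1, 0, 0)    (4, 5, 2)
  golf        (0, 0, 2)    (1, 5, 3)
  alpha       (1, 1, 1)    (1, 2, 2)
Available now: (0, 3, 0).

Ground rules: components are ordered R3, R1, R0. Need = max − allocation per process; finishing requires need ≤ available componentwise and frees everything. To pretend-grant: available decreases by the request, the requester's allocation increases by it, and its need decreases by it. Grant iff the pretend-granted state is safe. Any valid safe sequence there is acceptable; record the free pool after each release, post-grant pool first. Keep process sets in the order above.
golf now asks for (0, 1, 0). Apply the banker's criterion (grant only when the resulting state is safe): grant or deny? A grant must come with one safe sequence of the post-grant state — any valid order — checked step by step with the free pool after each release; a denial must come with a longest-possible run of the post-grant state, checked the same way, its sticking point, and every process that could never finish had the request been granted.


DENY. Granting would leave the state unsafe.
Key observation: once foxtrot, alpha finish, the pool peaks at (3, 3, 2) — and every remaining process still needs more R1 than that.
Pretend the grant happened; the run foxtrot, alpha goes as far as possible. Verifying each step:
  pool = (0, 2, 0)
  foxtrot needs (0, 2, 0) <= (0, 2, 0) -> finishes; pool += (2, 0, 1) = (2, 2, 1)
  alpha needs (0, 1, 1) <= (2, 2, 1) -> finishes; pool += (1, 1, 1) = (3, 3, 2)
  delta still needs (1, 4, 1) but only (3, 3, 2) is free — short on R1
  india still needs (2, 4, 1) but only (3, 3, 2) is free — short on R1
  echo still needs (2, 4, 1) but only (3, 3, 2) is free — short on R1
  hotel still needs (3, 5, 2) but only (3, 3, 2) is free — short on R1
  golf still needs (1, 4, 1) but only (3, 3, 2) is free — short on R1
Had the request been granted, delta, india, echo, hotel and golf could never finish.


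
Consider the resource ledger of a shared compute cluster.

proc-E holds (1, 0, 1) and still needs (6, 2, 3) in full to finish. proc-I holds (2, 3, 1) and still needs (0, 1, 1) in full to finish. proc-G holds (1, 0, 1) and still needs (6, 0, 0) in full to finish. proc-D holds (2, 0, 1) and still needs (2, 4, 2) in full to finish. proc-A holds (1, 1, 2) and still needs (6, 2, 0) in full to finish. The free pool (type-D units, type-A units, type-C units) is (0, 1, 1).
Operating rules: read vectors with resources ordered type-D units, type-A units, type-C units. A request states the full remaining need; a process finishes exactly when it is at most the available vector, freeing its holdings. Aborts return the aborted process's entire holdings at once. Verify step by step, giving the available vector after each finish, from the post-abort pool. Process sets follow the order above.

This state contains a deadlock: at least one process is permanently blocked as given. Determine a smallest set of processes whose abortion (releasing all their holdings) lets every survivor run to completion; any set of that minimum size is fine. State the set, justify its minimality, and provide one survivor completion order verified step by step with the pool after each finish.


Minimum abort set: proc-E and proc-G.
Key observation: proc-A was stuck for good until proc-E and proc-G gave back (2, 0, 2); in the order shown it finishes at step 3.
No one abort is enough; case by case: proc-E alone leaves proc-G blocked (short on type-D units); proc-I alone leaves proc-E blocked (short on type-D units); proc-G alone leaves proc-E blocked (short on type-D units); proc-D alone leaves proc-E blocked (short on type-D units); proc-A alone leaves proc-E blocked (short on type-D units).
The survivors complete as proc-I, proc-D, proc-A. Step-by-step check (starting from the post-abort pool):
  pool = (2, 1, 3)
  proc-I: need (0, 1, 1) fits (2, 1, 3); releases (2, 3, 1), pool now (4, 4, 4)
  proc-D: need (2, 4, 2) fits (4, 4, 4); releases (2, 0, 1), pool now (6, 4, 5)
  proc-A: need (6, 2, 0) fits (6, 4, 5); releases (1, 1, 2), pool now (7, 5, 7)


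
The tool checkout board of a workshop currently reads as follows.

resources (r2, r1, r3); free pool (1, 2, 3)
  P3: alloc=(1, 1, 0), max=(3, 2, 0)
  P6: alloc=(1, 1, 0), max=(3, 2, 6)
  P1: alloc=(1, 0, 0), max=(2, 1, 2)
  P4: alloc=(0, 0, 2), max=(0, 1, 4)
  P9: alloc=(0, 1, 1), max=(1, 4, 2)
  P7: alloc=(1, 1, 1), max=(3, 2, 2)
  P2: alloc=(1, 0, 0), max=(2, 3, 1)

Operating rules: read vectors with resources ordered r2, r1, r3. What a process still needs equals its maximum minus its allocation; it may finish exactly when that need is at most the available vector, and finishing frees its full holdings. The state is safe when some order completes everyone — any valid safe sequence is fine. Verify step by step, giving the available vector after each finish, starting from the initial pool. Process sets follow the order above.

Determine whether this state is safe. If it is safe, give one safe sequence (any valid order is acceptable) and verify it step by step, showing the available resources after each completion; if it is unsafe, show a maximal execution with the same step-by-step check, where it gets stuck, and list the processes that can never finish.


The state is SAFE; one workable sequence: P1, P3, P2, P4, P7, P6, P9.
Key observation: the order's first zero-slack moment is P1 ((1, 1, 2) needed, (1, 2, 3) free — a requested resource with nothing to spare).
Check, step by step:
  pool = (1, 2, 3)
  P1 needs (1, 1, 2) <= (1, 2, 3) -> finishes; pool += (1, 0, 0) = (2, 2, 3)
  P3 needs (2, 1, 0) <= (2, 2, 3) -> finishes; pool += (1, 1, 0) = (3, 3, 3)
  P2 needs (1, 3, 1) <= (3, 3, 3) -> finishes; pool += (1, 0, 0) = (4, 3, 3)
  P4 needs (0, 1, 2) <= (4, 3, 3) -> finishes; pool += (0, 0, 2) = (4, 3, 5)
  P7 needs (2, 1, 1) <= (4, 3, 5) -> finishes; pool += (1, 1, 1) = (5, 4, 6)
  P6 needs (2, 1, 6) <= (5, 4, 6) -> finishes; pool += (1, 1, 0) = (6, 5, 6)
  P9 needs (1, 3, 1) <= (6, 5, 6) -> finishes; pool += (0, 1, 1) = (6, 6, 7)


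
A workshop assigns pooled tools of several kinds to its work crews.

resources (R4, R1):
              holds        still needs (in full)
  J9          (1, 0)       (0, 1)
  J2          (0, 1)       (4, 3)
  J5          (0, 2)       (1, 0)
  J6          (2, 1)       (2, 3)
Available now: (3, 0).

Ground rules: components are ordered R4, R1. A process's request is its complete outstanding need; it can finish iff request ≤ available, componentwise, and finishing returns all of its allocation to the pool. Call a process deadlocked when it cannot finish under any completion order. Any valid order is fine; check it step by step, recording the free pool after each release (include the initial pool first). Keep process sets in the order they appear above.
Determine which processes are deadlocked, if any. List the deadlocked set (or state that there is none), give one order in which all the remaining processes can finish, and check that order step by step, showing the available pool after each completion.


The deadlocked set is J2 and J6.
Key observation: even finishing J5, J9 leaves just (4, 2) free — too little R1 for any of the remaining processes.
A valid finishing order for the others: J5, J9. Step-by-step check:
  pool = (3, 0)
  run J5 (needs (1, 0), free (3, 0)); after release of (0, 2) the pool is (3, 2)
  run J9 (needs (0, 1), free (3, 2)); after release of (1, 0) the pool is (4, 2)
None of the blocked processes ever fits:
  J2 cannot run: need (4, 3) vs free (4, 2) (insufficient R1)
  J6 cannot run: need (2, 3) vs free (4, 2) (insufficient R1)


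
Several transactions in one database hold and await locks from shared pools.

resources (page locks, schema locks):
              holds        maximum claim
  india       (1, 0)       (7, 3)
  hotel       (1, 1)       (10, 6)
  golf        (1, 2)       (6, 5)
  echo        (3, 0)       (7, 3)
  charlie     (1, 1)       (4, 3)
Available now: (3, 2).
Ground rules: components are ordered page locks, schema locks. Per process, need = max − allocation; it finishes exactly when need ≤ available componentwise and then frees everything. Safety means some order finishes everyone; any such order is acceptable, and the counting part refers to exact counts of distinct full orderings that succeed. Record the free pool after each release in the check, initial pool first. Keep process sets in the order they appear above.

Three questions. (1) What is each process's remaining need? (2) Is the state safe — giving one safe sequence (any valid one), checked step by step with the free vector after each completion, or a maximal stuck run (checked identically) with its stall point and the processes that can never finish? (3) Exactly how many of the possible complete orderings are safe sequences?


(1) Outstanding need per process (order page locks, schema locks):
  india: (6, 3)
  hotel: (9, 5)
  golf: (5, 3)
  echo: (4, 3)
  charlie: (3, 2)
(2) SAFE — a valid safe sequence is charlie, echo, golf, india, hotel.
Key observation: the first exact fit in this order is charlie — it needs (3, 2) with (3, 2) free, meeting a requested resource to the last unit.
Walking it through:
  pool = (3, 2)
  charlie needs (3, 2) <= (3, 2) -> finishes; pool += (1, 1) = (4, 3)
  echo needs (4, 3) <= (4, 3) -> finishes; pool += (3, 0) = (7, 3)
  golf needs (5, 3) <= (7, 3) -> finishes; pool += (1, 2) = (8, 5)
  india needs (6, 3) <= (8, 5) -> finishes; pool += (1, 0) = (9, 5)
  hotel needs (9, 5) <= (9, 5) -> finishes; pool += (1, 1) = (10, 6)
(3) Precisely 2 of the possible complete orderings are safe sequences.


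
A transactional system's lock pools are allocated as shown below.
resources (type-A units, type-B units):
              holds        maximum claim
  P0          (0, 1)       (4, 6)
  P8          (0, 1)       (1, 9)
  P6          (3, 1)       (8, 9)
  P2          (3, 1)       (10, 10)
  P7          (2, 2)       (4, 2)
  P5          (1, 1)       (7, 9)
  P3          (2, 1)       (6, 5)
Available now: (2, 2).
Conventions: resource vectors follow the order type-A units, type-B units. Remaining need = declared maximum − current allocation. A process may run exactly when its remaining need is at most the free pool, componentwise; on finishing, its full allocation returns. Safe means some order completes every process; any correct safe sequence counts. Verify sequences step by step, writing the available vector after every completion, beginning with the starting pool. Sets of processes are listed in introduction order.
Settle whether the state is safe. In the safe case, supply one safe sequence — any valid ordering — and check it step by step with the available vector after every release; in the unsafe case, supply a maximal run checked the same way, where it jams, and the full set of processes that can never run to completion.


The state is UNSAFE.
Key observation: the wall is type-B units: completing P7, P3, P0 brings the pool only to (6, 6), and all the rest need more.
The run P7, P3, P0 cannot be extended any further. Check, step by step:
  pool = (2, 2)
  P7 needs (2, 0) <= (2, 2) -> finishes; pool += (2, 2) = (4, 4)
  P3 needs (4, 4) <= (4, 4) -> finishes; pool += (2, 1) = (6, 5)
  P0 needs (4, 5) <= (6, 5) -> finishes; pool += (0, 1) = (6, 6)
  P8 cannot run: need (1, 8) vs free (6, 6) (insufficient type-B units)
  P6 cannot run: need (5, 8) vs free (6, 6) (insufficient type-B units)
  P2 cannot run: need (7, 9) vs free (6, 6) (insufficient type-A units and type-B units)
  P5 cannot run: need (6, 8) vs free (6, 6) (insufficient type-B units)
Processes that can never finish: P8, P6, P2 and P5.


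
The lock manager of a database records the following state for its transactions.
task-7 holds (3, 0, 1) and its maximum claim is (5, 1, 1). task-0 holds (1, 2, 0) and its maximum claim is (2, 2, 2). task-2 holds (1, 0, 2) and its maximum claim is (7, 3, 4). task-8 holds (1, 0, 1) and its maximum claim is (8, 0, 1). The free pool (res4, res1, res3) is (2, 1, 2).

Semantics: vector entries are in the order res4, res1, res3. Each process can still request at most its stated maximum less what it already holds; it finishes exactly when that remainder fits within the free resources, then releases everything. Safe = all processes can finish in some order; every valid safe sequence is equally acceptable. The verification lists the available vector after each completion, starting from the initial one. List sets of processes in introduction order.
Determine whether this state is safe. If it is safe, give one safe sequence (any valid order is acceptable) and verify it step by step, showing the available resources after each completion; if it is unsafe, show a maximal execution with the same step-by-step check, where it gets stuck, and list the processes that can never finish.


SAFE. One safe sequence: task-0, task-7, task-2, task-8.
Key observation: task-0 marks the first exact bind of the order: its need (1, 0, 2) fits the free (2, 1, 2) with zero slack on a requested resource.
Walking it through:
  pool = (2, 1, 2)
  run task-0 (needs (1, 0, 2), free (2, 1, 2)); after release of (1, 2, 0) the pool is (3, 3, 2)
  run task-7 (needs (2, 1, 0), free (3, 3, 2)); after release of (3, 0, 1) the pool is (6, 3, 3)
  run task-2 (needs (6, 3, 2), free (6, 3, 3)); after release of (1, 0, 2) the pool is (7, 3, 5)
  run task-8 (needs (7, 0, 0), free (7, 3, 5)); after release of (1, 0, 1) the pool is (8, 3, 6)


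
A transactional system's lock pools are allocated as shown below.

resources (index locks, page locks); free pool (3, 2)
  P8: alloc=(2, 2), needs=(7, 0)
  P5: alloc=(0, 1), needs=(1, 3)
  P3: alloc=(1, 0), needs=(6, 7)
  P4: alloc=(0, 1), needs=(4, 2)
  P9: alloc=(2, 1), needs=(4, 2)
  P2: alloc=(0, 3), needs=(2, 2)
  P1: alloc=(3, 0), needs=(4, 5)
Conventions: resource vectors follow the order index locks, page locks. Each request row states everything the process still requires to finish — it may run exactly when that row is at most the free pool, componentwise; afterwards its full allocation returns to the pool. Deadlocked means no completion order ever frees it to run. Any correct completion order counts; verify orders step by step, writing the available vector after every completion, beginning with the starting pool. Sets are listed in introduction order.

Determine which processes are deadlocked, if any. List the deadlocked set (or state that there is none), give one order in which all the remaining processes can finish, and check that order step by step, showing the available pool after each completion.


Deadlocked set: P8, P3, P4, P9 and P1.
Key observation: the pool after P2, P5 is (3, 6); every surviving request exceeds it in index locks, so progress ends there.
A valid finishing order for the others: P2, P5. Check, step by step:
  pool = (3, 2)
  run P2 (needs (2, 2), free (3, 2)); after release of (0, 3) the pool is (3, 5)
  run P5 (needs (1, 3), free (3, 5)); after release of (0, 1) the pool is (3, 6)
None of the blocked processes ever fits:
  P8 still needs (7, 0) but only (3, 6) is free — short on index locks
  P3 still needs (6, 7) but only (3, 6) is free — short on index locks and page locks
  P4 still needs (4, 2) but only (3, 6) is free — short on index locks
  P9 still needs (4, 2) but only (3, 6) is free — short on index locks
  P1 still needs (4, 5) but only (3, 6) is free — short on index locks


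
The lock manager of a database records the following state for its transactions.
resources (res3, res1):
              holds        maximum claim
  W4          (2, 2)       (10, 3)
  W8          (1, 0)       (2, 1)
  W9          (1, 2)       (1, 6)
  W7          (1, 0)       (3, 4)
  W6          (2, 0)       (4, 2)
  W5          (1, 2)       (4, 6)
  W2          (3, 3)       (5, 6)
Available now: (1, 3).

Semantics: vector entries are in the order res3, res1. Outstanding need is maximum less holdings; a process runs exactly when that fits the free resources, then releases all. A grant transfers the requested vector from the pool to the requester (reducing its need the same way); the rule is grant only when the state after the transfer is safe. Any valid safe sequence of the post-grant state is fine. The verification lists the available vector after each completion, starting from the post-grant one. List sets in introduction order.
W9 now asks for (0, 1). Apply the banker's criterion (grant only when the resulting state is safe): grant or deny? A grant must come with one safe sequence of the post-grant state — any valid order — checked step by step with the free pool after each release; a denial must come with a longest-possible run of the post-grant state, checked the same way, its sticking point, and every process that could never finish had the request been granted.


DENY: after the grant no complete ordering would exist.
Key observation: after W8, W6 the pool peaks at (4, 2), and each blocked process is short somewhere: W4 on res3; W9 on res1; W7 on res1; W5 on res1; W2 on res1.
Pretend the grant happened; the run W8, W6 goes as far as possible. Verifying each step:
  pool = (1, 2)
  run W8 (needs (1, 1), free (1, 2)); after release of (1, 0) the pool is (2, 2)
  run W6 (needs (2, 2), free (2, 2)); after release of (2, 0) the pool is (4, 2)
  blocked: W4 wants (8, 1), pool (4, 2) — not enough res3
  blocked: W9 wants (0, 3), pool (4, 2) — not enough res1
  blocked: W7 wants (2, 4), pool (4, 2) — not enough res1
  blocked: W5 wants (3, 4), pool (4, 2) — not enough res1
  blocked: W2 wants (2, 3), pool (4, 2) — not enough res1
Processes that could never finish after the grant: W4, W9, W7, W5 and W2.


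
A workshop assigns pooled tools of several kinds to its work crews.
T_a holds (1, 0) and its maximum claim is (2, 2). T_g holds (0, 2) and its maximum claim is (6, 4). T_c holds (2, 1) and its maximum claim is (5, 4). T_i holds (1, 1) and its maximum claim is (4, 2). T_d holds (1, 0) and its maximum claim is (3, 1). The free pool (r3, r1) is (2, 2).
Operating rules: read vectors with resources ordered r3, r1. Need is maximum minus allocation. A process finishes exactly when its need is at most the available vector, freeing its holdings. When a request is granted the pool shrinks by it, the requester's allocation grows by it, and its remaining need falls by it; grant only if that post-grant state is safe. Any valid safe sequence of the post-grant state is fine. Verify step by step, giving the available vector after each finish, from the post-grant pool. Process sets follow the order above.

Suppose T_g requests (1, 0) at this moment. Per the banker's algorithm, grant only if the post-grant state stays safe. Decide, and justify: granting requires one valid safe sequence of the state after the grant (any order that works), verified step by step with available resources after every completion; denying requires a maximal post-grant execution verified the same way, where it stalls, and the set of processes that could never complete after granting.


GRANT. The post-grant state is safe; one safe sequence: T_a, T_d, T_i, T_c, T_g.
Key observation: after the grant the pool drops to (1, 2), which still lets T_a finish first and unwind the rest.
Check on the post-grant state, step by step:
  pool = (1, 2)
  T_a needs (1, 2) <= (1, 2) -> finishes; pool += (1, 0) = (2, 2)
  T_d needs (2, 1) <= (2, 2) -> finishes; pool += (1, 0) = (3, 2)
  T_i needs (3, 1) <= (3, 2) -> finishes; pool += (1, 1) = (4, 3)
  T_c needs (3, 3) <= (4, 3) -> finishes; pool += (2, 1) = (6, 4)
  T_g needs (5, 2) <= (6, 4) -> finishes; pool += (1, 2) = (7, 6)


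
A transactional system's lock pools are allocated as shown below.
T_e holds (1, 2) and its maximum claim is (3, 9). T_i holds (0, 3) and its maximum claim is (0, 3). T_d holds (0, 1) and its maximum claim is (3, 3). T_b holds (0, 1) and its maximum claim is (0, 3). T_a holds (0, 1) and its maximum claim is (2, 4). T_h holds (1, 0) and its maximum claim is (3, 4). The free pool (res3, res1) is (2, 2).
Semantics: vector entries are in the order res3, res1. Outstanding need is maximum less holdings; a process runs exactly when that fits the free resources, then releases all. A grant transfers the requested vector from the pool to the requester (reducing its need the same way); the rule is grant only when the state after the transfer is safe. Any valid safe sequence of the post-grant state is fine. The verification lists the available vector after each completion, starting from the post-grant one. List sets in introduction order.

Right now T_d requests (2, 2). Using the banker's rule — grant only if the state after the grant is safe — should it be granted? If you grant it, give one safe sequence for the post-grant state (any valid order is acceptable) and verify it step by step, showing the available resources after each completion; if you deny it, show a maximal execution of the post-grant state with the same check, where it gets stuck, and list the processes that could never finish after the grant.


DENY. Granting would leave the state unsafe.
Key observation: once T_i, T_b finish, the pool peaks at (0, 4) — and every remaining process still needs more res3 than that.
After a pretend grant, a maximal execution: T_i, T_b — then nothing else fits. Step-by-step check:
  pool = (0, 0)
  T_i needs (0, 0) <= (0, 0) -> finishes; pool += (0, 3) = (0, 3)
  T_b needs (0, 2) <= (0, 3) -> finishes; pool += (0, 1) = (0, 4)
  T_e still needs (2, 7) but only (0, 4) is free — short on res3 and res1
  T_d still needs (1, 0) but only (0, 4) is free — short on res3
  T_a still needs (2, 3) but only (0, 4) is free — short on res3
  T_h still needs (2, 4) but only (0, 4) is free — short on res3
Processes that could never finish after the grant: T_e, T_d, T_a and T_h.


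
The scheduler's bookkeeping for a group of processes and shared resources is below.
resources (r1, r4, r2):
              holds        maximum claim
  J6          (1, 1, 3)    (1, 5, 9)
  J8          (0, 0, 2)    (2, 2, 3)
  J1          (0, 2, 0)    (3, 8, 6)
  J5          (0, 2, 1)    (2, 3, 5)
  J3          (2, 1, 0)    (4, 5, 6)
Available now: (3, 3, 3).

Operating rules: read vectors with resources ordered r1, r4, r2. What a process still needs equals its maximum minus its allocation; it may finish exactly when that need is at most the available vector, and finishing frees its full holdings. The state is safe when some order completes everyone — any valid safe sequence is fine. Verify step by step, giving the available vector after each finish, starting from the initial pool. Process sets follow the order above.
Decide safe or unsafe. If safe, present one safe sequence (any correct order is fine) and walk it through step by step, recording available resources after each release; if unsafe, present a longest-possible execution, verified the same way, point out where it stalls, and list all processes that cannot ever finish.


SAFE — a valid safe sequence is J8, J5, J6, J3, J1.
Key observation: at J6 the run first touches a limit — (0, 4, 6) against (3, 5, 6), exact on a resource it actually requests.
Step-by-step check:
  pool = (3, 3, 3)
  J8: need (2, 2, 1) fits (3, 3, 3); releases (0, 0, 2), pool now (3, 3, 5)
  J5: need (2, 1, 4) fits (3, 3, 5); releases (0, 2, 1), pool now (3, 5, 6)
  J6: need (0, 4, 6) fits (3, 5, 6); releases (1, 1, 3), pool now (4, 6, 9)
  J3: need (2, 4, 6) fits (4, 6, 9); releases (2, 1, 0), pool now (6, 7, 9)
  J1: need (3, 6, 6) fits (6, 7, 9); releases (0, 2, 0), pool now (6, 9, 9)


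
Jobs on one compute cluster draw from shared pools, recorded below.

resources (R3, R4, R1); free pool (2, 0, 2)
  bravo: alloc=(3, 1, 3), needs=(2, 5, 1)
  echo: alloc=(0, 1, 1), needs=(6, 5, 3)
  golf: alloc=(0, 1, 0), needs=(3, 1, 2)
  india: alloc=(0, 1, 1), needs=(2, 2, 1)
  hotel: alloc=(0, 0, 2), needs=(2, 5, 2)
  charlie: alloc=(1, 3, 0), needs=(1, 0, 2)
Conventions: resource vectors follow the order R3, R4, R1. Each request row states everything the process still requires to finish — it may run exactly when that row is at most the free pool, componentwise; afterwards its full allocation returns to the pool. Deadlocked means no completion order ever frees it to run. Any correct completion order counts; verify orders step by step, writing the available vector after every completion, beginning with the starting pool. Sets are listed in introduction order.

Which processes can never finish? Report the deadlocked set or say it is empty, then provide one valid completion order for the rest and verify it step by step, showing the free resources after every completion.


The deadlocked set is empty.
Key observation: there is always a runnable process — charlie first — so the state unwinds completely.
A valid finishing order for the others: charlie, india, golf, bravo, echo, hotel. Check, step by step:
  pool = (2, 0, 2)
  run charlie (needs (1, 0, 2), free (2, 0, 2)); after release of (1, 3, 0) the pool is (3, 3, 2)
  run india (needs (2, 2, 1), free (3, 3, 2)); after release of (0, 1, 1) the pool is (3, 4, 3)
  run golf (needs (3, 1, 2), free (3, 4, 3)); after release of (0, 1, 0) the pool is (3, 5, 3)
  run bravo (needs (2, 5, 1), free (3, 5, 3)); after release of (3, 1, 3) the pool is (6, 6, 6)
  run echo (needs (6, 5, 3), free (6, 6, 6)); after release of (0, 1, 1) the pool is (6, 7, 7)
  run hotel (needs (2, 5, 2), free (6, 7, 7)); after release of (0, 0, 2) the pool is (6, 7, 9)


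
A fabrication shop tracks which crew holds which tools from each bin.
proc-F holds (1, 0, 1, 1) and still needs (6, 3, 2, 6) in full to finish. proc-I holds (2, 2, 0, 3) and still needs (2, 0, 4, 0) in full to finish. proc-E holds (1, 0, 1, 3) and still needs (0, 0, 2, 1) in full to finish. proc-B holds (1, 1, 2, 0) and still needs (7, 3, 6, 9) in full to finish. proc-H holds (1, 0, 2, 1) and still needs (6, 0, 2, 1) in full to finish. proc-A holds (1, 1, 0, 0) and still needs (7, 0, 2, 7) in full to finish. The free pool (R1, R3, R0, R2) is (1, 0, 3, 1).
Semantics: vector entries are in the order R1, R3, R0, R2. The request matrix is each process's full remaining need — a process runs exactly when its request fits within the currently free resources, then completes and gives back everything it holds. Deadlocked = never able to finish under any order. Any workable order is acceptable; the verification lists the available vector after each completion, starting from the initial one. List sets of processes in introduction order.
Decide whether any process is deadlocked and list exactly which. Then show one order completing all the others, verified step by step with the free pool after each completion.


Deadlocked: proc-F, proc-B, proc-H and proc-A.
Key observation: once proc-E, proc-I finish, the pool peaks at (4, 2, 4, 7) — and every remaining process still needs more R1 than that.
A valid finishing order for the others: proc-E, proc-I. Step-by-step check:
  pool = (1, 0, 3, 1)
  run proc-E (needs (0, 0, 2, 1), free (1, 0, 3, 1)); after release of (1, 0, 1, 3) the pool is (2, 0, 4, 4)
  run proc-I (needs (2, 0, 4, 0), free (2, 0, 4, 4)); after release of (2, 2, 0, 3) the pool is (4, 2, 4, 7)
The stuck group stays short no matter what:
  blocked: proc-F wants (6, 3, 2, 6), pool (4, 2, 4, 7) — not enough R1 and R3
  blocked: proc-B wants (7, 3, 6, 9), pool (4, 2, 4, 7) — not enough R1, R3, R0 and R2
  blocked: proc-H wants (6, 0, 2, 1), pool (4, 2, 4, 7) — not enough R1
  blocked: proc-A wants (7, 0, 2, 7), pool (4, 2, 4, 7) — not enough R1


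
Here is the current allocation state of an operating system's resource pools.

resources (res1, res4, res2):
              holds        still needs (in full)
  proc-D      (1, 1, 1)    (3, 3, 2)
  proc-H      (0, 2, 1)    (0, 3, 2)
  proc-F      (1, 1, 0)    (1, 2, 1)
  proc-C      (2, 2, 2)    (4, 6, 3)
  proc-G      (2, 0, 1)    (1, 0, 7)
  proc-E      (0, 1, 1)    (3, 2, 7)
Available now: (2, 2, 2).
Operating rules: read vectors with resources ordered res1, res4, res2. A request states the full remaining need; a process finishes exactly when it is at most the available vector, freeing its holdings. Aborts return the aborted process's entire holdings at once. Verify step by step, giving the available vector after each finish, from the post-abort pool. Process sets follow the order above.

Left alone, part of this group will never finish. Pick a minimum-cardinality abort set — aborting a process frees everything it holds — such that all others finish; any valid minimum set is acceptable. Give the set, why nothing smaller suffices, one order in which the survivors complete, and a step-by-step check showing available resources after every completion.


The answer: abort proc-E.
Key observation: aborting proc-E returns (0, 1, 1), and proc-G — hopeless before — runs at step 5 with the returned capacity in the pool.
Minimality: the empty abort set fails — the state is deadlocked as it stands.
Survivors finish in the order: proc-F, proc-H, proc-D, proc-C, proc-G. Step-by-step check (pool after the aborts first):
  pool = (2, 3, 3)
  proc-F needs (1, 2, 1) <= (2, 3, 3) -> finishes; pool += (1, 1, 0) = (3, 4, 3)
  proc-H needs (0, 3, 2) <= (3, 4, 3) -> finishes; pool += (0, 2, 1) = (3, 6, 4)
  proc-D needs (3, 3, 2) <= (3, 6, 4) -> finishes; pool += (1, 1, 1) = (4, 7, 5)
  proc-C needs (4, 6, 3) <= (4, 7, 5) -> finishes; pool += (2, 2, 2) = (6, 9, 7)
  proc-G needs (1, 0, 7) <= (6, 9, 7) -> finishes; pool += (2, 0, 1) = (8, 9, 8)


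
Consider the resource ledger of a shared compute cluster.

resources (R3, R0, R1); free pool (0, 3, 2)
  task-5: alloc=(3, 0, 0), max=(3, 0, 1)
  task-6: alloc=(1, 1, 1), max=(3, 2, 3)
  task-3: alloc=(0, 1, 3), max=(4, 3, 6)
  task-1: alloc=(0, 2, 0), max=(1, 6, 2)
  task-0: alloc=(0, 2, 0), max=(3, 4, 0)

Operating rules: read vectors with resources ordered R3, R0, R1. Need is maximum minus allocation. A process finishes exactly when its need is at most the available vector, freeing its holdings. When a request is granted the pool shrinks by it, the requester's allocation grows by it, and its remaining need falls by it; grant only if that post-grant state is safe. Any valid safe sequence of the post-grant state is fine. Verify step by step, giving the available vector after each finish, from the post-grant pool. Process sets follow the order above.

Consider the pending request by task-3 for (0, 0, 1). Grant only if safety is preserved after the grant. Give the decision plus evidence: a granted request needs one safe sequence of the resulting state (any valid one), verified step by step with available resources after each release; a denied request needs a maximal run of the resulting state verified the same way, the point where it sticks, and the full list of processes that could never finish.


DENY — the pretend-granted state is unsafe.
Key observation: after task-5, task-0 complete, (3, 5, 1) is the best the pool ever gets, yet each leftover process wants more R1.
After a pretend grant, a maximal execution: task-5, task-0 — then nothing else fits. Verifying each step:
  pool = (0, 3, 1)
  run task-5 (needs (0, 0, 1), free (0, 3, 1)); after release of (3, 0, 0) the pool is (3, 3, 1)
  run task-0 (needs (3, 2, 0), free (3, 3, 1)); after release of (0, 2, 0) the pool is (3, 5, 1)
  task-6 still needs (2, 1, 2) but only (3, 5, 1) is free — short on R1
  task-3 still needs (4, 2, 2) but only (3, 5, 1) is free — short on R3 and R1
  task-1 still needs (1, 4, 2) but only (3, 5, 1) is free — short on R1
Processes that could never finish after the grant: task-6, task-3 and task-1.


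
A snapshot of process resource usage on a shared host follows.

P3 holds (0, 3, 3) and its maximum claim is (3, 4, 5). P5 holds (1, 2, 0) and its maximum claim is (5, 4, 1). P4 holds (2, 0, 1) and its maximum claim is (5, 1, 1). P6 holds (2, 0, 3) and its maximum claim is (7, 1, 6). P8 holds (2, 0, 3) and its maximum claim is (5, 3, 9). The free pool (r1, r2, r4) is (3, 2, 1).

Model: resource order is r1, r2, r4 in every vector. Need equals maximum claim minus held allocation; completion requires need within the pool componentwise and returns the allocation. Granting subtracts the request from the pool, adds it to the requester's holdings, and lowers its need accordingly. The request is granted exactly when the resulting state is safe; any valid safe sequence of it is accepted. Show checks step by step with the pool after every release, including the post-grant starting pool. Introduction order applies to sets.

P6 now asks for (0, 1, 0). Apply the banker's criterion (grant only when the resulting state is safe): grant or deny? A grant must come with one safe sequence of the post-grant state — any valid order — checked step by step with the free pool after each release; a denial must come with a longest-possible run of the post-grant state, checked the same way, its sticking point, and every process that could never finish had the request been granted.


GRANT: granting preserves safety; a valid post-grant sequence is P4, P3, P5, P6, P8.
Key observation: the grant leaves (3, 1, 1) free — enough for P4, whose release restarts the cascade.
Check on the post-grant state, step by step:
  pool = (3, 1, 1)
  P4: need (3, 1, 0) fits (3, 1, 1); releases (2, 0, 1), pool now (5, 1, 2)
  P3: need (3, 1, 2) fits (5, 1, 2); releases (0, 3, 3), pool now (5, 4, 5)
  P5: need (4, 2, 1) fits (5, 4, 5); releases (1, 2, 0), pool now (6, 6, 5)
  P6: need (5, 0, 3) fits (6, 6, 5); releases (2, 1, 3), pool now (8, 7, 8)
  P8: need (3, 3, 6) fits (8, 7, 8); releases (2, 0, 3), pool now (10, 7, 11)
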